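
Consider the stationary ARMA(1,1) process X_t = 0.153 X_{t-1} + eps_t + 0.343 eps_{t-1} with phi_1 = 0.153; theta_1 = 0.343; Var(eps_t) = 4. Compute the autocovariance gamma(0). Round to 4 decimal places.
\gamma(0) = 5.0077

Multiply the model equation by X_{t-k} and take expectations. With theta_0 = psi_0 = 1 and psi_j the MA(infinity) weights, this gives
  gamma(k) - sum_i phi_i gamma(k-i) = c_k,
  c_k = sigma^2 * sum_{j=k..q} theta_j psi_{j-k}   (c_k = 0 for k > q),
using gamma(-m) = gamma(m).
psi-weights needed (psi_j = theta_j + sum_i phi_i psi_{j-i}):
  psi_1 = theta_1 + phi_1 = 0.343 + (0.153) = 0.496
Right-hand sides:
  c_0 = sigma^2 (1 + theta_1 psi_1) = 4 * (1 + (0.343)(0.496)) = 4 * 1.170128 = 4.680512
  c_1 = sigma^2 theta_1 = 4 * (0.343) = 1.372
  c_2 = 0
Equations for k = 0 and k = 1 (AR order 1):
  gamma(0) = phi_1 gamma(1) + c_0
  gamma(1) = phi_1 gamma(0) + c_1
Substituting the second into the first: gamma(0) (1 - phi_1^2) = c_0 + phi_1 c_1, so
  gamma(0) = (c_0 + phi_1 c_1) / (1 - phi_1^2) = (4.680512 + (0.153)(1.372)) / (1 - (0.153)^2) = 4.890428 / 0.976591 = 5.007652.
Therefore gamma(0) = 5.0077 (to 4 decimal places).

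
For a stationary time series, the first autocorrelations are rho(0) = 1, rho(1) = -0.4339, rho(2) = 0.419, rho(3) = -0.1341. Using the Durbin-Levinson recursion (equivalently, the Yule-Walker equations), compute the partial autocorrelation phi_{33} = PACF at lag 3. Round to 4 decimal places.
\phi_{33} = 0.1600

The PACF at lag k is phi_{kk}, the last component of the solution
to the Yule-Walker system G_k phi = r_k where
  (G_k)_{ij} = rho(|i - j|), (r_k)_i = rho(i), i,j = 1..k.
Equivalently, Durbin-Levinson gives phi_{kk} iteratively:
  phi_{11} = rho(1)
  phi_{kk} = [rho(k) - sum_{j=1..k-1} phi_{k-1,j} rho(k-j)]
            / [1 - sum_{j=1..k-1} phi_{k-1,j} rho(j)],
  phi_{k,j} = phi_{k-1,j} - phi_{kk} phi_{k-1,k-j},  j = 1..k-1.
Step k = 1:
  phi_11 = rho(1) = -0.4339.
Step k = 2:
  phi_22 = [rho(2) - phi_11 rho(1)] / [1 - phi_11 rho(1)] = [0.419 - (-0.4339)(-0.4339)] / [1 - (-0.4339)(-0.4339)]
         = 0.23073079 / 0.81173079 = 0.284245.
  Update: phi_21 = phi_11 - phi_22 phi_11 = -0.4339 - (0.284245)(-0.4339) = -0.310566.
Step k = 3:
  phi_33 = [rho(3) - phi_21 rho(2) - phi_22 rho(1)] / [1 - phi_21 rho(1) - phi_22 rho(2)]
    numerator   = -0.1341 - (-0.310566)(0.419) - (0.284245)(-0.4339) = 0.11936121
    denominator = 1 - (-0.310566)(-0.4339) - (0.284245)(0.419) = 0.74614661
  phi_33 = 0.11936121 / 0.74614661 = 0.16.
Therefore phi_{33} = 0.1600.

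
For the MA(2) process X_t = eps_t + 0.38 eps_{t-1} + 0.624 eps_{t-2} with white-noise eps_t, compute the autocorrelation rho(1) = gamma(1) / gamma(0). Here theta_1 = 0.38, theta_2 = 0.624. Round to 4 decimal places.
\rho(1) = 0.4024

For an MA(q) process with theta_0 = 1, the autocovariance is
  gamma(k) = sigma^2 * sum_{i=0..q-k} theta_i * theta_{i+k},
and rho(k) = gamma(k) / gamma(0). Sigma^2 cancels.
  numerator   = (1)*(0.38) + (0.38)*(0.624) = 0.61712.
  denominator = (1)^2 + (0.38)^2 + (0.624)^2 = 1.533776.
  rho(1) = 0.61712 / 1.533776 = 0.4024.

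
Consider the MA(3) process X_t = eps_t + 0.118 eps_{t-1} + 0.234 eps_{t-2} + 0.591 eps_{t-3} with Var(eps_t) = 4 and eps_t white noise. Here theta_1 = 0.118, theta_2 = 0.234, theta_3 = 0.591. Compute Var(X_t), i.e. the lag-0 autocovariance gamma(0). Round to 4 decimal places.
\gamma(0) = 5.6718

For an MA(q) process X_t = eps_t + sum_i theta_i eps_{t-i} with
Var(eps_t) = sigma^2, the variance is
  gamma(0) = sigma^2 * (1 + sum_i theta_i^2).
  sum_i theta_i^2 = (0.118)^2 + (0.234)^2 + (0.591)^2 = 0.013924 + 0.054756 + 0.349281 = 0.417961.
  gamma(0) = 4 * (1 + 0.417961) = 4 * 1.417961 = 5.671844, which rounds to 5.6718.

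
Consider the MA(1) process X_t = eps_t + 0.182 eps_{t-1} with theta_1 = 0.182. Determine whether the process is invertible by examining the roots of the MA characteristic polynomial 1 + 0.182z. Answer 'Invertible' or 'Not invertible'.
\text{Invertible}

The MA(q) characteristic polynomial is P(z) = 1 + 0.182z.
Invertibility requires all roots to lie outside the unit circle, i.e. |z| > 1 for every root.
This is linear in z: 1 + (0.182) z = 0  =>  z = -1/(0.182) = -5.494505,  |z| = 5.494505.
Moduli of all roots: 5.4945.
All moduli strictly greater than 1? Yes.
Verdict: Invertible.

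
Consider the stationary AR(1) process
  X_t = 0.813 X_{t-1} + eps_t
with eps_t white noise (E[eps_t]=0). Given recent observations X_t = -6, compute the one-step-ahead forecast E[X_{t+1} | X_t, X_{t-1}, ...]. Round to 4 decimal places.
E[X_{t+1} \mid \mathcal F_t] = -4.8780

For an AR(p) model X_t = c + sum_i phi_i X_{t-i} + eps_t, the
one-step-ahead conditional mean is
  E[X_{t+1} | X_t, ...] = c + sum_i phi_i X_{t+1-i}.
Substitute known values:
  E[X_{t+1} | ...] = (0.813) * (-6)
                   = -4.8780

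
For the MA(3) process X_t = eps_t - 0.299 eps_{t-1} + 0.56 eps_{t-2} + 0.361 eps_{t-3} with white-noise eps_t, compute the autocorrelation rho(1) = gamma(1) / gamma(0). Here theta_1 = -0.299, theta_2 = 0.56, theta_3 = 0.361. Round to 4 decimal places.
\rho(1) = -0.1724

For an MA(q) process with theta_0 = 1, the autocovariance is
  gamma(k) = sigma^2 * sum_{i=0..q-k} theta_i * theta_{i+k},
and rho(k) = gamma(k) / gamma(0). Sigma^2 cancels.
  numerator   = (1)*(-0.299) + (-0.299)*(0.56) + (0.56)*(0.361) = -0.26428.
  denominator = (1)^2 + (-0.299)^2 + (0.56)^2 + (0.361)^2 = 1.533322.
  rho(1) = -0.26428 / 1.533322 = -0.1724.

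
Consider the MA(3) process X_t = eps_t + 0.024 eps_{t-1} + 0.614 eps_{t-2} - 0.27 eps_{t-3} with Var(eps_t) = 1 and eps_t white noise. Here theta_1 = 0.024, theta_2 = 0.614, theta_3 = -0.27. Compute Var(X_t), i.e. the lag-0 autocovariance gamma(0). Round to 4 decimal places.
\gamma(0) = 1.4505

For an MA(q) process X_t = eps_t + sum_i theta_i eps_{t-i} with
Var(eps_t) = sigma^2, the variance is
  gamma(0) = sigma^2 * (1 + sum_i theta_i^2).
  sum_i theta_i^2 = (0.024)^2 + (0.614)^2 + (-0.27)^2 = 0.000576 + 0.376996 + 0.0729 = 0.450472.
  gamma(0) = 1 * (1 + 0.450472) = 1 * 1.450472 = 1.450472, which rounds to 1.4505.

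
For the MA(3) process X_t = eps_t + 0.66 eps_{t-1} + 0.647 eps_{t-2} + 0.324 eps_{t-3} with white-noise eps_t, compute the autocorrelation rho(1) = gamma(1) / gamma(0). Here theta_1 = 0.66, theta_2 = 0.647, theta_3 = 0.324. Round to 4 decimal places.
\rho(1) = 0.6618

For an MA(q) process with theta_0 = 1, the autocovariance is
  gamma(k) = sigma^2 * sum_{i=0..q-k} theta_i * theta_{i+k},
and rho(k) = gamma(k) / gamma(0). Sigma^2 cancels.
  numerator   = (1)*(0.66) + (0.66)*(0.647) + (0.647)*(0.324) = 1.296648.
  denominator = (1)^2 + (0.66)^2 + (0.647)^2 + (0.324)^2 = 1.959185.
  rho(1) = 1.296648 / 1.959185 = 0.6618.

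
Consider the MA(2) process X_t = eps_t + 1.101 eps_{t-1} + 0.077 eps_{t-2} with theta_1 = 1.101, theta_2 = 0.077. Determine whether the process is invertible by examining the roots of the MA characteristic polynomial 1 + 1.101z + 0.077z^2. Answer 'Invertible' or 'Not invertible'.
\text{Not invertible}

The MA(q) characteristic polynomial is P(z) = 1 + 1.101z + 0.077z^2.
Invertibility requires all roots to lie outside the unit circle, i.e. |z| > 1 for every root.
Set 1 + (1.101) z + (0.077) z^2 = 0, i.e. a z^2 + b z + c = 0 with a = 0.077, b = 1.101, c = 1.
Discriminant D = b^2 - 4ac = (1.101)^2 - 4*(0.077)*1 = 1.212201 - (0.308) = 0.904201.
D >= 0, so the roots are real: z = (-b +/- sqrt(D)) / (2a) = (-1.101 +/- 0.950895) / (0.154).
  z_1 = (-1.101 + 0.950895) / (0.154) = -0.9747,   |z_1| = 0.9747.
  z_2 = (-1.101 - 0.950895) / (0.154) = -13.324,   |z_2| = 13.324.
Moduli of all roots: 0.9747, 13.3240.
All moduli strictly greater than 1? No.
Verdict: Not invertible.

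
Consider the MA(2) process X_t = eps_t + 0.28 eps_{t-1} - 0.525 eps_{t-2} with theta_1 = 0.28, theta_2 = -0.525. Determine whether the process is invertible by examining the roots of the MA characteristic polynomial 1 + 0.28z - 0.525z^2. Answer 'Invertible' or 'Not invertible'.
\text{Invertible}

The MA(q) characteristic polynomial is P(z) = 1 + 0.28z - 0.525z^2.
Invertibility requires all roots to lie outside the unit circle, i.e. |z| > 1 for every root.
Set 1 + (0.28) z + (-0.525) z^2 = 0, i.e. a z^2 + b z + c = 0 with a = -0.525, b = 0.28, c = 1.
Discriminant D = b^2 - 4ac = (0.28)^2 - 4*(-0.525)*1 = 0.0784 - (-2.1) = 2.1784.
D >= 0, so the roots are real: z = (-b +/- sqrt(D)) / (2a) = (-0.28 +/- 1.47594) / (-1.05).
  z_1 = (-0.28 + 1.47594) / (-1.05) = -1.139,   |z_1| = 1.139.
  z_2 = (-0.28 - 1.47594) / (-1.05) = 1.6723,   |z_2| = 1.6723.
Moduli of all roots: 1.1390, 1.6723.
All moduli strictly greater than 1? Yes.
Verdict: Invertible.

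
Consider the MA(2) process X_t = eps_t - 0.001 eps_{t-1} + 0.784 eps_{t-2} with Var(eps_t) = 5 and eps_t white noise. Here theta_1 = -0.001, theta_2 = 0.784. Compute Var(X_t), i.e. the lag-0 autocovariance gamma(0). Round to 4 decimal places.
\gamma(0) = 8.0733

For an MA(q) process X_t = eps_t + sum_i theta_i eps_{t-i} with
Var(eps_t) = sigma^2, the variance is
  gamma(0) = sigma^2 * (1 + sum_i theta_i^2).
  sum_i theta_i^2 = (-0.001)^2 + (0.784)^2 = 0.000001 + 0.614656 = 0.614657.
  gamma(0) = 5 * (1 + 0.614657) = 5 * 1.614657 = 8.073285, which rounds to 8.0733.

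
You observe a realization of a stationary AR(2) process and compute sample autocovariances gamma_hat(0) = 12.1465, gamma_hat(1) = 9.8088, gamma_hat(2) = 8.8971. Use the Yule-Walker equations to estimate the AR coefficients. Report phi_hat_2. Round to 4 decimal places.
\hat\phi_{2} = 0.2310

The Yule-Walker equations for an AR(p) process read, in matrix form,
  Gamma_p phi = r_p,   with   (Gamma_p)_{ij} = gamma(|i - j|),
                       (r_p)_i = gamma(i),   i,j = 1..p.
Substitute the sample gammas (Toeplitz matrix and right-hand side of size 2):
  Gamma_p = [[12.1465, 9.8088], [9.8088, 12.1465]]
  r_p     = [9.8088, 8.8971]
Written out:
  12.1465 phi_1 + 9.8088 phi_2 = 9.8088
  9.8088 phi_1 + 12.1465 phi_2 = 8.8971
Solve by Cramer's rule:
  det = gamma(0)^2 - gamma(1)^2 = (12.1465)^2 - (9.8088)^2 = 147.53746225 - 96.21255744 = 51.32490481
  phi_hat_1 = [gamma(1) gamma(0) - gamma(1) gamma(2)] / det = [(9.8088)(12.1465) - (9.8088)(8.8971)] / 51.32490481 = 31.87271472 / 51.32490481 = 0.621
  phi_hat_2 = [gamma(0) gamma(2) - gamma(1)^2] / det = [(12.1465)(8.8971) - (9.8088)^2] / 51.32490481 = 11.85606771 / 51.32490481 = 0.231
So phi_hat = [0.6210, 0.2310].
Therefore phi_hat_2 = 0.2310.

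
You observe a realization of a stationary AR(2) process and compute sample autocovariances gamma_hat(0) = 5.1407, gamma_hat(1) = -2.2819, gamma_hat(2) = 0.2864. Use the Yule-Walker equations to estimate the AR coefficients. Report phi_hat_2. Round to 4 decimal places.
\hat\phi_{2} = -0.1760

The Yule-Walker equations for an AR(p) process read, in matrix form,
  Gamma_p phi = r_p,   with   (Gamma_p)_{ij} = gamma(|i - j|),
                       (r_p)_i = gamma(i),   i,j = 1..p.
Substitute the sample gammas (Toeplitz matrix and right-hand side of size 2):
  Gamma_p = [[5.1407, -2.2819], [-2.2819, 5.1407]]
  r_p     = [-2.2819, 0.2864]
Written out:
  5.1407 phi_1 - 2.2819 phi_2 = -2.2819
  -2.2819 phi_1 + 5.1407 phi_2 = 0.2864
Solve by Cramer's rule:
  det = gamma(0)^2 - gamma(1)^2 = (5.1407)^2 - (-2.2819)^2 = 26.42679649 - 5.20706761 = 21.21972888
  phi_hat_1 = [gamma(1) gamma(0) - gamma(1) gamma(2)] / det = [(-2.2819)(5.1407) - (-2.2819)(0.2864)] / 21.21972888 = -11.07702717 / 21.21972888 = -0.522
  phi_hat_2 = [gamma(0) gamma(2) - gamma(1)^2] / det = [(5.1407)(0.2864) - (-2.2819)^2] / 21.21972888 = -3.73477113 / 21.21972888 = -0.176
So phi_hat = [-0.5220, -0.1760].
Therefore phi_hat_2 = -0.1760.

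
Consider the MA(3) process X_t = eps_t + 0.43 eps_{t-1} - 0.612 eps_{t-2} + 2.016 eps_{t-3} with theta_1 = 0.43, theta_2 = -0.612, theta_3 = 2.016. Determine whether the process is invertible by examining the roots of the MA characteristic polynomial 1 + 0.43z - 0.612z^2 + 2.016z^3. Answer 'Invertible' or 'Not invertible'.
\text{Not invertible}

The MA(q) characteristic polynomial is P(z) = 1 + 0.43z - 0.612z^2 + 2.016z^3.
Invertibility requires all roots to lie outside the unit circle, i.e. |z| > 1 for every root.
Degree 3: look for a simple real root z0 first, then factor out (1 - z/z0) and solve the remaining quadratic.
Testing z0 = -0.625: P(-0.625) = 1 + (0.43)(-0.625) + (-0.612)(-0.625)^2 + (2.016)(-0.625)^3
  = 1 + (-0.26875) + (-0.239062) + (-0.492188) = 0.  So z_0 = -0.625 is a root, |z_0| = 0.625.
Divide out the factor (1 + 1.6 z) = (1 - z/z0) (since 1/z0 = -1.6):
  P(z) = (1 + 1.6 z)(1 + (-1.17) z + (1.26) z^2)
  [check: z-coef -1.17 - (-1.6) = 0.43; z^2-coef 1.26 - (-1.6)(-1.17) = -0.612; z^3-coef -(-1.6)(1.26) = 2.016.]
Remaining roots from the quadratic factor 1 + (-1.17) z + (1.26) z^2:
  Set 1 + (-1.17) z + (1.26) z^2 = 0, i.e. a z^2 + b z + c = 0 with a = 1.26, b = -1.17, c = 1.
  Discriminant D = b^2 - 4ac = (-1.17)^2 - 4*(1.26)*1 = 1.3689 - (5.04) = -3.6711.
  D < 0, so the roots are the complex-conjugate pair z = (-b +/- i sqrt(-D)) / (2a) = 0.4643 +/- 0.7603i.
  For a conjugate pair |z|^2 = z * conj(z) = (product of roots) = c/a = 1/(1.26) = 0.793651, so |z| = sqrt(0.793651) = 0.8909 for both roots.
Moduli of all roots: 0.6250, 0.8909, 0.8909.
All moduli strictly greater than 1? No.
Verdict: Not invertible.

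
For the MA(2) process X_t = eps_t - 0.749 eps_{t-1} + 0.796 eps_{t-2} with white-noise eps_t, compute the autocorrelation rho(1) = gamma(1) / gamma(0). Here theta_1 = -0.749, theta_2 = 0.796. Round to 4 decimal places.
\rho(1) = -0.6130

For an MA(q) process with theta_0 = 1, the autocovariance is
  gamma(k) = sigma^2 * sum_{i=0..q-k} theta_i * theta_{i+k},
and rho(k) = gamma(k) / gamma(0). Sigma^2 cancels.
  numerator   = (1)*(-0.749) + (-0.749)*(0.796) = -1.345204.
  denominator = (1)^2 + (-0.749)^2 + (0.796)^2 = 2.194617.
  rho(1) = -1.345204 / 2.194617 = -0.6130.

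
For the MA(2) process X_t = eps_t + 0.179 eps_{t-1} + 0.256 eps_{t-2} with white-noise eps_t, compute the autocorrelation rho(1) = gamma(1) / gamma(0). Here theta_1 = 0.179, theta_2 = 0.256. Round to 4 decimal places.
\rho(1) = 0.2048

For an MA(q) process with theta_0 = 1, the autocovariance is
  gamma(k) = sigma^2 * sum_{i=0..q-k} theta_i * theta_{i+k},
and rho(k) = gamma(k) / gamma(0). Sigma^2 cancels.
  numerator   = (1)*(0.179) + (0.179)*(0.256) = 0.224824.
  denominator = (1)^2 + (0.179)^2 + (0.256)^2 = 1.097577.
  rho(1) = 0.224824 / 1.097577 = 0.2048.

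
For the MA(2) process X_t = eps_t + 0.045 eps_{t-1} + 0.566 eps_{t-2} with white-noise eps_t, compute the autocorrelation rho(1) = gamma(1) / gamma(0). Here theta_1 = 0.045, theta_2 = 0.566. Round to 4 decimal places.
\rho(1) = 0.0533

For an MA(q) process with theta_0 = 1, the autocovariance is
  gamma(k) = sigma^2 * sum_{i=0..q-k} theta_i * theta_{i+k},
and rho(k) = gamma(k) / gamma(0). Sigma^2 cancels.
  numerator   = (1)*(0.045) + (0.045)*(0.566) = 0.07047.
  denominator = (1)^2 + (0.045)^2 + (0.566)^2 = 1.322381.
  rho(1) = 0.07047 / 1.322381 = 0.0533.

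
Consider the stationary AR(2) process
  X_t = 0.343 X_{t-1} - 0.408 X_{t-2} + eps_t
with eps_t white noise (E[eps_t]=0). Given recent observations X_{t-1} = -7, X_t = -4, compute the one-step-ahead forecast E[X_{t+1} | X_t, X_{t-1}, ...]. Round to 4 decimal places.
E[X_{t+1} \mid \mathcal F_t] = 1.4840

For an AR(p) model X_t = c + sum_i phi_i X_{t-i} + eps_t, the
one-step-ahead conditional mean is
  E[X_{t+1} | X_t, ...] = c + sum_i phi_i X_{t+1-i}.
Substitute known values:
  E[X_{t+1} | ...] = (0.343) * (-4) + (-0.408) * (-7)
                   = 1.4840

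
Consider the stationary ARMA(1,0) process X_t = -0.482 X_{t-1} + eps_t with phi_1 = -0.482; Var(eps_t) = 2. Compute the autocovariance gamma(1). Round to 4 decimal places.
\gamma(1) = -1.2557

Multiply the model equation by X_{t-k} and take expectations. With theta_0 = psi_0 = 1 and psi_j the MA(infinity) weights, this gives
  gamma(k) - sum_i phi_i gamma(k-i) = c_k,
  c_k = sigma^2 * sum_{j=k..q} theta_j psi_{j-k}   (c_k = 0 for k > q),
using gamma(-m) = gamma(m).
Pure AR (q = 0): c_0 = sigma^2 = 2, c_k = 0 for k >= 1.
Equations for k = 0 and k = 1 (AR order 1):
  gamma(0) = phi_1 gamma(1) + c_0
  gamma(1) = phi_1 gamma(0) + c_1
Substituting the second into the first: gamma(0) (1 - phi_1^2) = c_0 + phi_1 c_1, so
  gamma(0) = c_0 / (1 - phi_1^2) = 2 / (1 - (-0.482)^2) = 2 / 0.767676 = 2.605266.
  gamma(1) = phi_1 gamma(0) = (-0.482)(2.605266) = -1.255738.
Therefore gamma(1) = -1.2557 (to 4 decimal places).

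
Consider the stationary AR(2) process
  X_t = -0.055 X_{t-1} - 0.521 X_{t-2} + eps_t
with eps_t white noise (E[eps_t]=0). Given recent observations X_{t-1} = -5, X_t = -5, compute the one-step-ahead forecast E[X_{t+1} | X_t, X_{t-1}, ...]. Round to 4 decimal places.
E[X_{t+1} \mid \mathcal F_t] = 2.8800

For an AR(p) model X_t = c + sum_i phi_i X_{t-i} + eps_t, the
one-step-ahead conditional mean is
  E[X_{t+1} | X_t, ...] = c + sum_i phi_i X_{t+1-i}.
Substitute known values:
  E[X_{t+1} | ...] = (-0.055) * (-5) + (-0.521) * (-5)
                   = 2.8800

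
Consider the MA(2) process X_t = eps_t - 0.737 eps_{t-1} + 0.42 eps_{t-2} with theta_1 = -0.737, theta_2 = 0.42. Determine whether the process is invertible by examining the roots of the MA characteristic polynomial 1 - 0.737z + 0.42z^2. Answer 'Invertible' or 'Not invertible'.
\text{Invertible}

The MA(q) characteristic polynomial is P(z) = 1 - 0.737z + 0.42z^2.
Invertibility requires all roots to lie outside the unit circle, i.e. |z| > 1 for every root.
Set 1 + (-0.737) z + (0.42) z^2 = 0, i.e. a z^2 + b z + c = 0 with a = 0.42, b = -0.737, c = 1.
Discriminant D = b^2 - 4ac = (-0.737)^2 - 4*(0.42)*1 = 0.543169 - (1.68) = -1.136831.
D < 0, so the roots are the complex-conjugate pair z = (-b +/- i sqrt(-D)) / (2a) = 0.8774 +/- 1.2693i.
For a conjugate pair |z|^2 = z * conj(z) = (product of roots) = c/a = 1/(0.42) = 2.380952, so |z| = sqrt(2.380952) = 1.543 for both roots.
Moduli of all roots: 1.5430, 1.5430.
All moduli strictly greater than 1? Yes.
Verdict: Invertible.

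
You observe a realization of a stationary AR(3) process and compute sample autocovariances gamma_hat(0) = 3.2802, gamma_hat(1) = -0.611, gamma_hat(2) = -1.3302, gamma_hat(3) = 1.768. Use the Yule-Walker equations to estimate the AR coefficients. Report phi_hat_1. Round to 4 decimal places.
\hat\phi_{1} = -0.0660

The Yule-Walker equations for an AR(p) process read, in matrix form,
  Gamma_p phi = r_p,   with   (Gamma_p)_{ij} = gamma(|i - j|),
                       (r_p)_i = gamma(i),   i,j = 1..p.
Substitute the sample gammas (Toeplitz matrix and right-hand side of size 3):
  Gamma_p = [[3.2802, -0.611, -1.3302], [-0.611, 3.2802, -0.611], [-1.3302, -0.611, 3.2802]]
  r_p     = [-0.611, -1.3302, 1.768]
Written out (R1..R3):
  (R1) 3.2802 phi_1 - 0.611 phi_2 - 1.3302 phi_3 = -0.611
  (R2) -0.611 phi_1 + 3.2802 phi_2 - 0.611 phi_3 = -1.3302
  (R3) -1.3302 phi_1 - 0.611 phi_2 + 3.2802 phi_3 = 1.768
Gaussian elimination:
  R2 <- R2 - (-0.611/3.2802) R1 = R2 - (-0.186269) R1:  3.16639 phi_2 - 0.858775 phi_3 = -1.44401
  R3 <- R3 - (-1.3302/3.2802) R1 = R3 - (-0.405524) R1:  -0.858775 phi_2 + 2.740772 phi_3 = 1.520225
  R3 <- R3 - (-0.858775/3.16639) R2 = R3 - (-0.271216) R2:  2.507858 phi_3 = 1.128586
Back-substitution:
  phi_hat_3 = 1.128586 / 2.507858 = 0.45002
  phi_hat_2 = (-1.44401 - (-0.858775)(0.45002)) / 3.16639 = -0.333991
  phi_hat_1 = (-0.611 - (-0.611)(-0.333991) - (-1.3302)(0.45002)) / 3.2802 = -0.065987
So phi_hat = [-0.0660, -0.3340, 0.4500].
Therefore phi_hat_1 = -0.0660.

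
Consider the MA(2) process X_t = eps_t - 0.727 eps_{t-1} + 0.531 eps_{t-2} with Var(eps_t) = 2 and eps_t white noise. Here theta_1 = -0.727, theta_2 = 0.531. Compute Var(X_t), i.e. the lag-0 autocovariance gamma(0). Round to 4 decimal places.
\gamma(0) = 3.6210

For an MA(q) process X_t = eps_t + sum_i theta_i eps_{t-i} with
Var(eps_t) = sigma^2, the variance is
  gamma(0) = sigma^2 * (1 + sum_i theta_i^2).
  sum_i theta_i^2 = (-0.727)^2 + (0.531)^2 = 0.528529 + 0.281961 = 0.81049.
  gamma(0) = 2 * (1 + 0.81049) = 2 * 1.81049 = 3.62098, which rounds to 3.6210.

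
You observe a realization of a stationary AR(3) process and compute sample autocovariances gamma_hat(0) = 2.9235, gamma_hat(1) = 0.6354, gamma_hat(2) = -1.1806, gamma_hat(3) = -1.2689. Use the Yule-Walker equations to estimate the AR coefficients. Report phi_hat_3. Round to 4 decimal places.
\hat\phi_{3} = -0.2730

The Yule-Walker equations for an AR(p) process read, in matrix form,
  Gamma_p phi = r_p,   with   (Gamma_p)_{ij} = gamma(|i - j|),
                       (r_p)_i = gamma(i),   i,j = 1..p.
Substitute the sample gammas (Toeplitz matrix and right-hand side of size 3):
  Gamma_p = [[2.9235, 0.6354, -1.1806], [0.6354, 2.9235, 0.6354], [-1.1806, 0.6354, 2.9235]]
  r_p     = [0.6354, -1.1806, -1.2689]
Written out (R1..R3):
  (R1) 2.9235 phi_1 + 0.6354 phi_2 - 1.1806 phi_3 = 0.6354
  (R2) 0.6354 phi_1 + 2.9235 phi_2 + 0.6354 phi_3 = -1.1806
  (R3) -1.1806 phi_1 + 0.6354 phi_2 + 2.9235 phi_3 = -1.2689
Gaussian elimination:
  R2 <- R2 - (0.6354/2.9235) R1 = R2 - (0.217342) R1:  2.785401 phi_2 + 0.891994 phi_3 = -1.318699
  R3 <- R3 - (-1.1806/2.9235) R1 = R3 - (-0.403831) R1:  0.891994 phi_2 + 2.446737 phi_3 = -1.012306
  R3 <- R3 - (0.891994/2.785401) R2 = R3 - (0.320239) R2:  2.161086 phi_3 = -0.590007
Back-substitution:
  phi_hat_3 = -0.590007 / 2.161086 = -0.273014
  phi_hat_2 = (-1.318699 - (0.891994)(-0.273014)) / 2.785401 = -0.386003
  phi_hat_1 = (0.6354 - (0.6354)(-0.386003) - (-1.1806)(-0.273014)) / 2.9235 = 0.190985
So phi_hat = [0.1910, -0.3860, -0.2730].
Therefore phi_hat_3 = -0.2730.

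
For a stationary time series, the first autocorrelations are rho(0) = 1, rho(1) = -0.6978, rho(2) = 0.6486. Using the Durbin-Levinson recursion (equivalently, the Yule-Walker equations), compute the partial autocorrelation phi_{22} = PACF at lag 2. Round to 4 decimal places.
\phi_{22} = 0.3151

The PACF at lag k is phi_{kk}, the last component of the solution
to the Yule-Walker system G_k phi = r_k where
  (G_k)_{ij} = rho(|i - j|), (r_k)_i = rho(i), i,j = 1..k.
Equivalently, Durbin-Levinson gives phi_{kk} iteratively:
  phi_{11} = rho(1)
  phi_{kk} = [rho(k) - sum_{j=1..k-1} phi_{k-1,j} rho(k-j)]
            / [1 - sum_{j=1..k-1} phi_{k-1,j} rho(j)],
  phi_{k,j} = phi_{k-1,j} - phi_{kk} phi_{k-1,k-j},  j = 1..k-1.
Step k = 1:
  phi_11 = rho(1) = -0.6978.
Step k = 2:
  phi_22 = [rho(2) - phi_11 rho(1)] / [1 - phi_11 rho(1)] = [0.6486 - (-0.6978)(-0.6978)] / [1 - (-0.6978)(-0.6978)]
         = 0.16167516 / 0.51307516 = 0.3151.
Therefore phi_{22} = 0.3151.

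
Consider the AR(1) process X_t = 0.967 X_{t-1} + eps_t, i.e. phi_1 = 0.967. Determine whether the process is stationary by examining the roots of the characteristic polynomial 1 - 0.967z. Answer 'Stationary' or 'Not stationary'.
\text{Stationary}

The AR(p) characteristic polynomial is P(z) = 1 - 0.967z.
Stationarity requires all roots to lie outside the unit circle, i.e. |z| > 1 for every root.
This is linear in z: 1 + (-0.967) z = 0  =>  z = -1/(-0.967) = 1.034126,  |z| = 1.034126.
Moduli of all roots: 1.0341.
All moduli strictly greater than 1? Yes.
Verdict: Stationary.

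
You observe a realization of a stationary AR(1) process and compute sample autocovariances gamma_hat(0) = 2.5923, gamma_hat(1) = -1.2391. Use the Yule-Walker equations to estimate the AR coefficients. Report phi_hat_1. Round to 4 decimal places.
\hat\phi_{1} = -0.4780

The Yule-Walker equations for an AR(p) process read, in matrix form,
  Gamma_p phi = r_p,   with   (Gamma_p)_{ij} = gamma(|i - j|),
                       (r_p)_i = gamma(i),   i,j = 1..p.
Substitute the sample gammas (Toeplitz matrix and right-hand side of size 1):
  Gamma_p = [[2.5923]]
  r_p     = [-1.2391]
With p = 1 this is the single equation gamma(0) phi_1 = gamma(1):
  phi_hat_1 = gamma(1) / gamma(0) = -1.2391 / 2.5923 = -0.4780.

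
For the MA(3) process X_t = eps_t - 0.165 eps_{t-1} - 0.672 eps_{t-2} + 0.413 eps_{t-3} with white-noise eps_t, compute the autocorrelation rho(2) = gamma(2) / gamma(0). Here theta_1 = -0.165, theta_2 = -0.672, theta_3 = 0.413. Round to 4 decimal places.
\rho(2) = -0.4487

For an MA(q) process with theta_0 = 1, the autocovariance is
  gamma(k) = sigma^2 * sum_{i=0..q-k} theta_i * theta_{i+k},
and rho(k) = gamma(k) / gamma(0). Sigma^2 cancels.
  numerator   = (1)*(-0.672) + (-0.165)*(0.413) = -0.740145.
  denominator = (1)^2 + (-0.165)^2 + (-0.672)^2 + (0.413)^2 = 1.649378.
  rho(2) = -0.740145 / 1.649378 = -0.4487.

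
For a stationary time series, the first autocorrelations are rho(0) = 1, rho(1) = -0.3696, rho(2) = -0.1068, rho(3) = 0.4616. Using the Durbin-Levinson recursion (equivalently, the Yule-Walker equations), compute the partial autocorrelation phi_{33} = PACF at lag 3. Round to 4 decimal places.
\phi_{33} = 0.3860

The PACF at lag k is phi_{kk}, the last component of the solution
to the Yule-Walker system G_k phi = r_k where
  (G_k)_{ij} = rho(|i - j|), (r_k)_i = rho(i), i,j = 1..k.
Equivalently, Durbin-Levinson gives phi_{kk} iteratively:
  phi_{11} = rho(1)
  phi_{kk} = [rho(k) - sum_{j=1..k-1} phi_{k-1,j} rho(k-j)]
            / [1 - sum_{j=1..k-1} phi_{k-1,j} rho(j)],
  phi_{k,j} = phi_{k-1,j} - phi_{kk} phi_{k-1,k-j},  j = 1..k-1.
Step k = 1:
  phi_11 = rho(1) = -0.3696.
Step k = 2:
  phi_22 = [rho(2) - phi_11 rho(1)] / [1 - phi_11 rho(1)] = [-0.1068 - (-0.3696)(-0.3696)] / [1 - (-0.3696)(-0.3696)]
         = -0.24340416 / 0.86339584 = -0.281915.
  Update: phi_21 = phi_11 - phi_22 phi_11 = -0.3696 - (-0.281915)(-0.3696) = -0.473796.
Step k = 3:
  phi_33 = [rho(3) - phi_21 rho(2) - phi_22 rho(1)] / [1 - phi_21 rho(1) - phi_22 rho(2)]
    numerator   = 0.4616 - (-0.473796)(-0.1068) - (-0.281915)(-0.3696) = 0.30680286
    denominator = 1 - (-0.473796)(-0.3696) - (-0.281915)(-0.1068) = 0.79477658
  phi_33 = 0.30680286 / 0.79477658 = 0.386.
Therefore phi_{33} = 0.3860.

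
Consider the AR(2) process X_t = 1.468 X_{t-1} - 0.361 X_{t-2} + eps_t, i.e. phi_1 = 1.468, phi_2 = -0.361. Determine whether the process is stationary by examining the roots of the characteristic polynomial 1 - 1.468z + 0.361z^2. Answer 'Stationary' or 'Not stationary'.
\text{Not stationary}

The AR(p) characteristic polynomial is P(z) = 1 - 1.468z + 0.361z^2.
Stationarity requires all roots to lie outside the unit circle, i.e. |z| > 1 for every root.
Set 1 + (-1.468) z + (0.361) z^2 = 0, i.e. a z^2 + b z + c = 0 with a = 0.361, b = -1.468, c = 1.
Discriminant D = b^2 - 4ac = (-1.468)^2 - 4*(0.361)*1 = 2.155024 - (1.444) = 0.711024.
D >= 0, so the roots are real: z = (-b +/- sqrt(D)) / (2a) = (1.468 +/- 0.843222) / (0.722).
  z_1 = (1.468 + 0.843222) / (0.722) = 3.2011,   |z_1| = 3.2011.
  z_2 = (1.468 - 0.843222) / (0.722) = 0.8653,   |z_2| = 0.8653.
Moduli of all roots: 3.2011, 0.8653.
All moduli strictly greater than 1? No.
Verdict: Not stationary.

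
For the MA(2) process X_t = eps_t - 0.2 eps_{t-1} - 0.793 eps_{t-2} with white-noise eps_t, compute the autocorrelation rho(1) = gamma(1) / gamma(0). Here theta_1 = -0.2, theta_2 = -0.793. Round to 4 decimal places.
\rho(1) = -0.0248

For an MA(q) process with theta_0 = 1, the autocovariance is
  gamma(k) = sigma^2 * sum_{i=0..q-k} theta_i * theta_{i+k},
and rho(k) = gamma(k) / gamma(0). Sigma^2 cancels.
  numerator   = (1)*(-0.2) + (-0.2)*(-0.793) = -0.0414.
  denominator = (1)^2 + (-0.2)^2 + (-0.793)^2 = 1.668849.
  rho(1) = -0.0414 / 1.668849 = -0.0248.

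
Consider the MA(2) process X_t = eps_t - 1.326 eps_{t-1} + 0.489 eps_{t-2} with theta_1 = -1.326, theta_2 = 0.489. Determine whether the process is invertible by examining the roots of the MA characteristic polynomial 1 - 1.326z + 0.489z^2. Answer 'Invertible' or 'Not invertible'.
\text{Invertible}

The MA(q) characteristic polynomial is P(z) = 1 - 1.326z + 0.489z^2.
Invertibility requires all roots to lie outside the unit circle, i.e. |z| > 1 for every root.
Set 1 + (-1.326) z + (0.489) z^2 = 0, i.e. a z^2 + b z + c = 0 with a = 0.489, b = -1.326, c = 1.
Discriminant D = b^2 - 4ac = (-1.326)^2 - 4*(0.489)*1 = 1.758276 - (1.956) = -0.197724.
D < 0, so the roots are the complex-conjugate pair z = (-b +/- i sqrt(-D)) / (2a) = 1.3558 +/- 0.4547i.
For a conjugate pair |z|^2 = z * conj(z) = (product of roots) = c/a = 1/(0.489) = 2.04499, so |z| = sqrt(2.04499) = 1.43 for both roots.
Moduli of all roots: 1.4300, 1.4300.
All moduli strictly greater than 1? Yes.
Verdict: Invertible.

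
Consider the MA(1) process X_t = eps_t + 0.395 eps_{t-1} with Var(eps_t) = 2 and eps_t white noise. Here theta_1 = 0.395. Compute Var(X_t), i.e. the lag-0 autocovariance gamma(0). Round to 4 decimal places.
\gamma(0) = 2.3121

For an MA(q) process X_t = eps_t + sum_i theta_i eps_{t-i} with
Var(eps_t) = sigma^2, the variance is
  gamma(0) = sigma^2 * (1 + sum_i theta_i^2).
  sum_i theta_i^2 = (0.395)^2 = 0.156025.
  gamma(0) = 2 * (1 + 0.156025) = 2 * 1.156025 = 2.31205, which rounds to 2.3121.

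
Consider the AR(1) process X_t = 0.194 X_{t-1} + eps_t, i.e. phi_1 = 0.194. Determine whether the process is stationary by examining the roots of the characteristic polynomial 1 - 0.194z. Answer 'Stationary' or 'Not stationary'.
\text{Stationary}

The AR(p) characteristic polynomial is P(z) = 1 - 0.194z.
Stationarity requires all roots to lie outside the unit circle, i.e. |z| > 1 for every root.
This is linear in z: 1 + (-0.194) z = 0  =>  z = -1/(-0.194) = 5.154639,  |z| = 5.154639.
Moduli of all roots: 5.1546.
All moduli strictly greater than 1? Yes.
Verdict: Stationary.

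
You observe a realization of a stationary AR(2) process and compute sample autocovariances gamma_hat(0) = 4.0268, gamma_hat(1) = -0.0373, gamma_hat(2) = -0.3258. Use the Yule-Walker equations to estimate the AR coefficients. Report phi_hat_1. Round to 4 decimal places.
\hat\phi_{1} = -0.0100

The Yule-Walker equations for an AR(p) process read, in matrix form,
  Gamma_p phi = r_p,   with   (Gamma_p)_{ij} = gamma(|i - j|),
                       (r_p)_i = gamma(i),   i,j = 1..p.
Substitute the sample gammas (Toeplitz matrix and right-hand side of size 2):
  Gamma_p = [[4.0268, -0.0373], [-0.0373, 4.0268]]
  r_p     = [-0.0373, -0.3258]
Written out:
  4.0268 phi_1 - 0.0373 phi_2 = -0.0373
  -0.0373 phi_1 + 4.0268 phi_2 = -0.3258
Solve by Cramer's rule:
  det = gamma(0)^2 - gamma(1)^2 = (4.0268)^2 - (-0.0373)^2 = 16.21511824 - 0.00139129 = 16.21372695
  phi_hat_1 = [gamma(1) gamma(0) - gamma(1) gamma(2)] / det = [(-0.0373)(4.0268) - (-0.0373)(-0.3258)] / 16.21372695 = -0.16235198 / 16.21372695 = -0.01
  phi_hat_2 = [gamma(0) gamma(2) - gamma(1)^2] / det = [(4.0268)(-0.3258) - (-0.0373)^2] / 16.21372695 = -1.31332273 / 16.21372695 = -0.081
So phi_hat = [-0.0100, -0.0810].
Therefore phi_hat_1 = -0.0100.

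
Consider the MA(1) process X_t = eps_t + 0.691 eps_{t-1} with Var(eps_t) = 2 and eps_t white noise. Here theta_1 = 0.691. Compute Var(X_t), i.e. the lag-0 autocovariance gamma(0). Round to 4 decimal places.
\gamma(0) = 2.9550

For an MA(q) process X_t = eps_t + sum_i theta_i eps_{t-i} with
Var(eps_t) = sigma^2, the variance is
  gamma(0) = sigma^2 * (1 + sum_i theta_i^2).
  sum_i theta_i^2 = (0.691)^2 = 0.477481.
  gamma(0) = 2 * (1 + 0.477481) = 2 * 1.477481 = 2.954962, which rounds to 2.9550.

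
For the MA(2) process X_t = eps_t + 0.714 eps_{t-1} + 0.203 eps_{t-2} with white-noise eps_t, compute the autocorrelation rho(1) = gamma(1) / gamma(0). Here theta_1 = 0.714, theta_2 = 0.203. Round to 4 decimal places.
\rho(1) = 0.5538

For an MA(q) process with theta_0 = 1, the autocovariance is
  gamma(k) = sigma^2 * sum_{i=0..q-k} theta_i * theta_{i+k},
and rho(k) = gamma(k) / gamma(0). Sigma^2 cancels.
  numerator   = (1)*(0.714) + (0.714)*(0.203) = 0.858942.
  denominator = (1)^2 + (0.714)^2 + (0.203)^2 = 1.551005.
  rho(1) = 0.858942 / 1.551005 = 0.5538.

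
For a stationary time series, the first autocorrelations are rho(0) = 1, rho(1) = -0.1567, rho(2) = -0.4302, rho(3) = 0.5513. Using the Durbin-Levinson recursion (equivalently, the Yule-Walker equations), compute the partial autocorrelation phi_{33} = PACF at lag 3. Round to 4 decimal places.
\phi_{33} = 0.4970

The PACF at lag k is phi_{kk}, the last component of the solution
to the Yule-Walker system G_k phi = r_k where
  (G_k)_{ij} = rho(|i - j|), (r_k)_i = rho(i), i,j = 1..k.
Equivalently, Durbin-Levinson gives phi_{kk} iteratively:
  phi_{11} = rho(1)
  phi_{kk} = [rho(k) - sum_{j=1..k-1} phi_{k-1,j} rho(k-j)]
            / [1 - sum_{j=1..k-1} phi_{k-1,j} rho(j)],
  phi_{k,j} = phi_{k-1,j} - phi_{kk} phi_{k-1,k-j},  j = 1..k-1.
Step k = 1:
  phi_11 = rho(1) = -0.1567.
Step k = 2:
  phi_22 = [rho(2) - phi_11 rho(1)] / [1 - phi_11 rho(1)] = [-0.4302 - (-0.1567)(-0.1567)] / [1 - (-0.1567)(-0.1567)]
         = -0.45475489 / 0.97544511 = -0.466202.
  Update: phi_21 = phi_11 - phi_22 phi_11 = -0.1567 - (-0.466202)(-0.1567) = -0.229754.
Step k = 3:
  phi_33 = [rho(3) - phi_21 rho(2) - phi_22 rho(1)] / [1 - phi_21 rho(1) - phi_22 rho(2)]
    numerator   = 0.5513 - (-0.229754)(-0.4302) - (-0.466202)(-0.1567) = 0.37940594
    denominator = 1 - (-0.229754)(-0.1567) - (-0.466202)(-0.4302) = 0.76343727
  phi_33 = 0.37940594 / 0.76343727 = 0.497.
Therefore phi_{33} = 0.4970.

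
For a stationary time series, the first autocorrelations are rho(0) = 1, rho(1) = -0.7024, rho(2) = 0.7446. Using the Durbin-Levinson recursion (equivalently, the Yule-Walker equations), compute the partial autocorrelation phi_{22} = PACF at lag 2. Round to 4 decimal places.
\phi_{22} = 0.4959

The PACF at lag k is phi_{kk}, the last component of the solution
to the Yule-Walker system G_k phi = r_k where
  (G_k)_{ij} = rho(|i - j|), (r_k)_i = rho(i), i,j = 1..k.
Equivalently, Durbin-Levinson gives phi_{kk} iteratively:
  phi_{11} = rho(1)
  phi_{kk} = [rho(k) - sum_{j=1..k-1} phi_{k-1,j} rho(k-j)]
            / [1 - sum_{j=1..k-1} phi_{k-1,j} rho(j)],
  phi_{k,j} = phi_{k-1,j} - phi_{kk} phi_{k-1,k-j},  j = 1..k-1.
Step k = 1:
  phi_11 = rho(1) = -0.7024.
Step k = 2:
  phi_22 = [rho(2) - phi_11 rho(1)] / [1 - phi_11 rho(1)] = [0.7446 - (-0.7024)(-0.7024)] / [1 - (-0.7024)(-0.7024)]
         = 0.25123424 / 0.50663424 = 0.4959.
Therefore phi_{22} = 0.4959.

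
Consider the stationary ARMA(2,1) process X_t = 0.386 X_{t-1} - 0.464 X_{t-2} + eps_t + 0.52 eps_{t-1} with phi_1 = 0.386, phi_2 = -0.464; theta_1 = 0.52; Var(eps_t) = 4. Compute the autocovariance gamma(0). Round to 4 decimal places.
\gamma(0) = 8.4618

Multiply the model equation by X_{t-k} and take expectations. With theta_0 = psi_0 = 1 and psi_j the MA(infinity) weights, this gives
  gamma(k) - sum_i phi_i gamma(k-i) = c_k,
  c_k = sigma^2 * sum_{j=k..q} theta_j psi_{j-k}   (c_k = 0 for k > q),
using gamma(-m) = gamma(m).
psi-weights needed (psi_j = theta_j + sum_i phi_i psi_{j-i}):
  psi_1 = theta_1 + phi_1 = 0.52 + (0.386) = 0.906
Right-hand sides:
  c_0 = sigma^2 (1 + theta_1 psi_1) = 4 * (1 + (0.52)(0.906)) = 4 * 1.47112 = 5.88448
  c_1 = sigma^2 theta_1 = 4 * (0.52) = 2.08
  c_2 = 0
Equations for k = 0, 1, 2 (AR order 2, c_2 = 0):
  (E0) gamma(0) = phi_1 gamma(1) + phi_2 gamma(2) + c_0
  (E1) gamma(1) = phi_1 gamma(0) + phi_2 gamma(1) + c_1
  (E2) gamma(2) = phi_1 gamma(1) + phi_2 gamma(0)
From (E1): gamma(1) = A gamma(0) + B with
  A = phi_1 / (1 - phi_2) = 0.386 / 1.464 = 0.263661,   B = c_1 / (1 - phi_2) = 2.08 / 1.464 = 1.420765.
Insert (E2) into (E0): gamma(0) (1 - phi_2^2) = phi_1 (1 + phi_2) gamma(1) + c_0.
  phi_1 (1 + phi_2) = (0.386)(0.536) = 0.206896,   1 - phi_2^2 = 0.784704.
Replace gamma(1) by A gamma(0) + B and collect gamma(0):
  gamma(0) [0.784704 - (0.206896)(0.263661)] = (0.206896)(1.420765) + 5.88448
  gamma(0) * 0.730154 = 6.178431
  gamma(0) = 6.178431 / 0.730154 = 8.461824.
Therefore gamma(0) = 8.4618 (to 4 decimal places).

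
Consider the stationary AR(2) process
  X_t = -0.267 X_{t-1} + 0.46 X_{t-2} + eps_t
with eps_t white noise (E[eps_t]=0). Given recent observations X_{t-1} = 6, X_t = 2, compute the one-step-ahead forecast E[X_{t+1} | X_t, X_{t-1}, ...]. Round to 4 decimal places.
E[X_{t+1} \mid \mathcal F_t] = 2.2260

For an AR(p) model X_t = c + sum_i phi_i X_{t-i} + eps_t, the
one-step-ahead conditional mean is
  E[X_{t+1} | X_t, ...] = c + sum_i phi_i X_{t+1-i}.
Substitute known values:
  E[X_{t+1} | ...] = (-0.267) * (2) + (0.46) * (6)
                   = 2.2260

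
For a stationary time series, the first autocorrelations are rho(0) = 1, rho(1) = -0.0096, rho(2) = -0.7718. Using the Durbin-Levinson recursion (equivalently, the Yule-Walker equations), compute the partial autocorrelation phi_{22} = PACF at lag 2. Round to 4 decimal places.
\phi_{22} = -0.7720

The PACF at lag k is phi_{kk}, the last component of the solution
to the Yule-Walker system G_k phi = r_k where
  (G_k)_{ij} = rho(|i - j|), (r_k)_i = rho(i), i,j = 1..k.
Equivalently, Durbin-Levinson gives phi_{kk} iteratively:
  phi_{11} = rho(1)
  phi_{kk} = [rho(k) - sum_{j=1..k-1} phi_{k-1,j} rho(k-j)]
            / [1 - sum_{j=1..k-1} phi_{k-1,j} rho(j)],
  phi_{k,j} = phi_{k-1,j} - phi_{kk} phi_{k-1,k-j},  j = 1..k-1.
Step k = 1:
  phi_11 = rho(1) = -0.0096.
Step k = 2:
  phi_22 = [rho(2) - phi_11 rho(1)] / [1 - phi_11 rho(1)] = [-0.7718 - (-0.0096)(-0.0096)] / [1 - (-0.0096)(-0.0096)]
         = -0.77189216 / 0.99990784 = -0.772.
Therefore phi_{22} = -0.7720.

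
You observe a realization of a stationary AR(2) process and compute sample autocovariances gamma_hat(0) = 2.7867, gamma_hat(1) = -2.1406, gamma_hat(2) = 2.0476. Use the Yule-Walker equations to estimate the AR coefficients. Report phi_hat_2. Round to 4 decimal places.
\hat\phi_{2} = 0.3530

The Yule-Walker equations for an AR(p) process read, in matrix form,
  Gamma_p phi = r_p,   with   (Gamma_p)_{ij} = gamma(|i - j|),
                       (r_p)_i = gamma(i),   i,j = 1..p.
Substitute the sample gammas (Toeplitz matrix and right-hand side of size 2):
  Gamma_p = [[2.7867, -2.1406], [-2.1406, 2.7867]]
  r_p     = [-2.1406, 2.0476]
Written out:
  2.7867 phi_1 - 2.1406 phi_2 = -2.1406
  -2.1406 phi_1 + 2.7867 phi_2 = 2.0476
Solve by Cramer's rule:
  det = gamma(0)^2 - gamma(1)^2 = (2.7867)^2 - (-2.1406)^2 = 7.76569689 - 4.58216836 = 3.18352853
  phi_hat_1 = [gamma(1) gamma(0) - gamma(1) gamma(2)] / det = [(-2.1406)(2.7867) - (-2.1406)(2.0476)] / 3.18352853 = -1.58211746 / 3.18352853 = -0.497
  phi_hat_2 = [gamma(0) gamma(2) - gamma(1)^2] / det = [(2.7867)(2.0476) - (-2.1406)^2] / 3.18352853 = 1.12387856 / 3.18352853 = 0.353
So phi_hat = [-0.4970, 0.3530].
Therefore phi_hat_2 = 0.3530.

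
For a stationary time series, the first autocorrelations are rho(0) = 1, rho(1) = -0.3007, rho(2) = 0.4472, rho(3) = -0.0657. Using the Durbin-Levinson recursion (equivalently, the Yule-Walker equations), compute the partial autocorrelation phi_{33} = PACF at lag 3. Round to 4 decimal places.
\phi_{33} = 0.1741

The PACF at lag k is phi_{kk}, the last component of the solution
to the Yule-Walker system G_k phi = r_k where
  (G_k)_{ij} = rho(|i - j|), (r_k)_i = rho(i), i,j = 1..k.
Equivalently, Durbin-Levinson gives phi_{kk} iteratively:
  phi_{11} = rho(1)
  phi_{kk} = [rho(k) - sum_{j=1..k-1} phi_{k-1,j} rho(k-j)]
            / [1 - sum_{j=1..k-1} phi_{k-1,j} rho(j)],
  phi_{k,j} = phi_{k-1,j} - phi_{kk} phi_{k-1,k-j},  j = 1..k-1.
Step k = 1:
  phi_11 = rho(1) = -0.3007.
Step k = 2:
  phi_22 = [rho(2) - phi_11 rho(1)] / [1 - phi_11 rho(1)] = [0.4472 - (-0.3007)(-0.3007)] / [1 - (-0.3007)(-0.3007)]
         = 0.35677951 / 0.90957951 = 0.392247.
  Update: phi_21 = phi_11 - phi_22 phi_11 = -0.3007 - (0.392247)(-0.3007) = -0.182751.
Step k = 3:
  phi_33 = [rho(3) - phi_21 rho(2) - phi_22 rho(1)] / [1 - phi_21 rho(1) - phi_22 rho(2)]
    numerator   = -0.0657 - (-0.182751)(0.4472) - (0.392247)(-0.3007) = 0.13397501
    denominator = 1 - (-0.182751)(-0.3007) - (0.392247)(0.4472) = 0.76963394
  phi_33 = 0.13397501 / 0.76963394 = 0.1741.
Therefore phi_{33} = 0.1741.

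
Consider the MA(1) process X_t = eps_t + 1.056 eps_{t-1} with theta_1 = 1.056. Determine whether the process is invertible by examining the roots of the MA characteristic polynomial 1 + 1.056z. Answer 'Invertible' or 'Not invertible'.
\text{Not invertible}

The MA(q) characteristic polynomial is P(z) = 1 + 1.056z.
Invertibility requires all roots to lie outside the unit circle, i.e. |z| > 1 for every root.
This is linear in z: 1 + (1.056) z = 0  =>  z = -1/(1.056) = -0.94697,  |z| = 0.94697.
Moduli of all roots: 0.9470.
All moduli strictly greater than 1? No.
Verdict: Not invertible.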